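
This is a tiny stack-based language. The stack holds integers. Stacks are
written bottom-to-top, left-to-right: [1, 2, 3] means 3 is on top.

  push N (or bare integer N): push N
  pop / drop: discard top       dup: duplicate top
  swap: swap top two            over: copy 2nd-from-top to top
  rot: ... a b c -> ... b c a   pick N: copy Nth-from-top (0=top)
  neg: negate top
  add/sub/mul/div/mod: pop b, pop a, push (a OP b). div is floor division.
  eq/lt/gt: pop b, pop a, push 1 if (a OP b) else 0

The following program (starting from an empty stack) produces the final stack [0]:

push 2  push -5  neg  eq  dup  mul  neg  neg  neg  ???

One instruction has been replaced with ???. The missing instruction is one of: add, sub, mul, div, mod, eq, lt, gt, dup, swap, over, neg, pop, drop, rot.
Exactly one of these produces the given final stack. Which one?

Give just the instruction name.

Answer: neg

Derivation:
Stack before ???: [0]
Stack after ???:  [0]
The instruction that transforms [0] -> [0] is: neg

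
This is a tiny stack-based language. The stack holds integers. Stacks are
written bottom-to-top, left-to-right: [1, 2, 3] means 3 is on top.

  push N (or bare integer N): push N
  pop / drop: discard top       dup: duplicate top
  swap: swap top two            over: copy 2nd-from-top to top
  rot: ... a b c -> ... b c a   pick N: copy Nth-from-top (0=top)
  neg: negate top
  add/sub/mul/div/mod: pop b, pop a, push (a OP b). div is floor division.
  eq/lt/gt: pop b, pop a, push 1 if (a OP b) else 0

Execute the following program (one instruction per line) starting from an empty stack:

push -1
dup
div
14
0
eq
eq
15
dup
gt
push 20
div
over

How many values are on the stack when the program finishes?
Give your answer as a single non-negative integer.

Answer: 3

Derivation:
After 'push -1': stack = [-1] (depth 1)
After 'dup': stack = [-1, -1] (depth 2)
After 'div': stack = [1] (depth 1)
After 'push 14': stack = [1, 14] (depth 2)
After 'push 0': stack = [1, 14, 0] (depth 3)
After 'eq': stack = [1, 0] (depth 2)
After 'eq': stack = [0] (depth 1)
After 'push 15': stack = [0, 15] (depth 2)
After 'dup': stack = [0, 15, 15] (depth 3)
After 'gt': stack = [0, 0] (depth 2)
After 'push 20': stack = [0, 0, 20] (depth 3)
After 'div': stack = [0, 0] (depth 2)
After 'over': stack = [0, 0, 0] (depth 3)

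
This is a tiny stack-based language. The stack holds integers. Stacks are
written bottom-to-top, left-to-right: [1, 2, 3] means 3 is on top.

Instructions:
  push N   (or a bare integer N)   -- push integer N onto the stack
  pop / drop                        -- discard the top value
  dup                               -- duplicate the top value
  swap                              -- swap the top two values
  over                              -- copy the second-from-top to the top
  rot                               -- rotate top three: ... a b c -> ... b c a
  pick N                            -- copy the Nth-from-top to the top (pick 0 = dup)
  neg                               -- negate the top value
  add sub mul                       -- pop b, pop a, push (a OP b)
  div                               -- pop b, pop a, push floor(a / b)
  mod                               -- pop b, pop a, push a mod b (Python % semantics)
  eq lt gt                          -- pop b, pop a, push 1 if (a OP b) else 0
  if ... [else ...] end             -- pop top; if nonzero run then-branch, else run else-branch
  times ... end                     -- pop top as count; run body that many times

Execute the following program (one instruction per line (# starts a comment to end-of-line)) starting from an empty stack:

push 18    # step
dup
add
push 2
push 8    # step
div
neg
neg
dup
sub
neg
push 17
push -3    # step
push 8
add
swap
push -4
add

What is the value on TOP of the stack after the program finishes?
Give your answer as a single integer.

Answer: 13

Derivation:
After 'push 18': [18]
After 'dup': [18, 18]
After 'add': [36]
After 'push 2': [36, 2]
After 'push 8': [36, 2, 8]
After 'div': [36, 0]
After 'neg': [36, 0]
After 'neg': [36, 0]
After 'dup': [36, 0, 0]
After 'sub': [36, 0]
After 'neg': [36, 0]
After 'push 17': [36, 0, 17]
After 'push -3': [36, 0, 17, -3]
After 'push 8': [36, 0, 17, -3, 8]
After 'add': [36, 0, 17, 5]
After 'swap': [36, 0, 5, 17]
After 'push -4': [36, 0, 5, 17, -4]
After 'add': [36, 0, 5, 13]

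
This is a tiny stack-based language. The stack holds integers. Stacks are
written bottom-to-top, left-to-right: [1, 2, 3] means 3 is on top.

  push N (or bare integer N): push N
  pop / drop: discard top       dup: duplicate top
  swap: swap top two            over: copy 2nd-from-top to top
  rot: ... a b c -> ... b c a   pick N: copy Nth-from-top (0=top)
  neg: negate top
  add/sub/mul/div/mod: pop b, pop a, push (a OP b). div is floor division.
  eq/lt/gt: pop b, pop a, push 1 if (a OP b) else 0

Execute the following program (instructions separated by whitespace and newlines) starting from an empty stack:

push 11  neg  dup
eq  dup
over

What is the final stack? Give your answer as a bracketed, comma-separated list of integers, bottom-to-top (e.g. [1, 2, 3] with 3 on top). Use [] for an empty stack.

Answer: [1, 1, 1]

Derivation:
After 'push 11': [11]
After 'neg': [-11]
After 'dup': [-11, -11]
After 'eq': [1]
After 'dup': [1, 1]
After 'over': [1, 1, 1]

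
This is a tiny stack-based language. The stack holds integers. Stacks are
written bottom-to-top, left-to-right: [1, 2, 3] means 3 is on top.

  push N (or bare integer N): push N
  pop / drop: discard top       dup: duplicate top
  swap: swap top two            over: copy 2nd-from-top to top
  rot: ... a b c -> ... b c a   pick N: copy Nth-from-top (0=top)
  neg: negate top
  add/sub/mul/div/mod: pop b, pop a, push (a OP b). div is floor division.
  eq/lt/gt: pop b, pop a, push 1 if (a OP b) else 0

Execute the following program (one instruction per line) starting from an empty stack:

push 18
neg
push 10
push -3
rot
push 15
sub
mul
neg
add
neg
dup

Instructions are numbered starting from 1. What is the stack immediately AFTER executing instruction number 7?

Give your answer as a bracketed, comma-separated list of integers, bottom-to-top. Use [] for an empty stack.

Step 1 ('push 18'): [18]
Step 2 ('neg'): [-18]
Step 3 ('push 10'): [-18, 10]
Step 4 ('push -3'): [-18, 10, -3]
Step 5 ('rot'): [10, -3, -18]
Step 6 ('push 15'): [10, -3, -18, 15]
Step 7 ('sub'): [10, -3, -33]

Answer: [10, -3, -33]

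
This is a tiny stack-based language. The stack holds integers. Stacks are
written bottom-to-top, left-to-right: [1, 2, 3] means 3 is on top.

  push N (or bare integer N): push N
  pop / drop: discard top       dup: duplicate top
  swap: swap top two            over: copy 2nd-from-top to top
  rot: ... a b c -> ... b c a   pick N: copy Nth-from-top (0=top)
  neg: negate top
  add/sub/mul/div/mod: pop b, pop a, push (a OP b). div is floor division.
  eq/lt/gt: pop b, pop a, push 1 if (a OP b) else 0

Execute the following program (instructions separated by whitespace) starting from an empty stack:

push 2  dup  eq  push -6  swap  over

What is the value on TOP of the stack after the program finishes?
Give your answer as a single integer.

After 'push 2': [2]
After 'dup': [2, 2]
After 'eq': [1]
After 'push -6': [1, -6]
After 'swap': [-6, 1]
After 'over': [-6, 1, -6]

Answer: -6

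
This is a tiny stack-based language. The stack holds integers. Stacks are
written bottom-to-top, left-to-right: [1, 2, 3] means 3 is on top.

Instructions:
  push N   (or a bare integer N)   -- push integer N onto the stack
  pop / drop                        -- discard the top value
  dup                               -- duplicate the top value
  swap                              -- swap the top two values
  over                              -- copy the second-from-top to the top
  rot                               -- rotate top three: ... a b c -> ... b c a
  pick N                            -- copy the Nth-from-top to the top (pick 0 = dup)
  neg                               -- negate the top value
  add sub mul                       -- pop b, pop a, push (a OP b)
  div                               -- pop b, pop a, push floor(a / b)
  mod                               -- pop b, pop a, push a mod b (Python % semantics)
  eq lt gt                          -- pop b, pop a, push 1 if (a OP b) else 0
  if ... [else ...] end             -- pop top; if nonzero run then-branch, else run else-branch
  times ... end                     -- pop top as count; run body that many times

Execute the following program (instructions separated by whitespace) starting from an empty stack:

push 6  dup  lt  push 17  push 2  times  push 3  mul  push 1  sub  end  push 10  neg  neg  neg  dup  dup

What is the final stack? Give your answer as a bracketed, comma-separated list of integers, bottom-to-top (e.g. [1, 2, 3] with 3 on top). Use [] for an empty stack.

After 'push 6': [6]
After 'dup': [6, 6]
After 'lt': [0]
After 'push 17': [0, 17]
After 'push 2': [0, 17, 2]
After 'times': [0, 17]
After 'push 3': [0, 17, 3]
After 'mul': [0, 51]
After 'push 1': [0, 51, 1]
After 'sub': [0, 50]
After 'push 3': [0, 50, 3]
After 'mul': [0, 150]
After 'push 1': [0, 150, 1]
After 'sub': [0, 149]
After 'push 10': [0, 149, 10]
After 'neg': [0, 149, -10]
After 'neg': [0, 149, 10]
After 'neg': [0, 149, -10]
After 'dup': [0, 149, -10, -10]
After 'dup': [0, 149, -10, -10, -10]

Answer: [0, 149, -10, -10, -10]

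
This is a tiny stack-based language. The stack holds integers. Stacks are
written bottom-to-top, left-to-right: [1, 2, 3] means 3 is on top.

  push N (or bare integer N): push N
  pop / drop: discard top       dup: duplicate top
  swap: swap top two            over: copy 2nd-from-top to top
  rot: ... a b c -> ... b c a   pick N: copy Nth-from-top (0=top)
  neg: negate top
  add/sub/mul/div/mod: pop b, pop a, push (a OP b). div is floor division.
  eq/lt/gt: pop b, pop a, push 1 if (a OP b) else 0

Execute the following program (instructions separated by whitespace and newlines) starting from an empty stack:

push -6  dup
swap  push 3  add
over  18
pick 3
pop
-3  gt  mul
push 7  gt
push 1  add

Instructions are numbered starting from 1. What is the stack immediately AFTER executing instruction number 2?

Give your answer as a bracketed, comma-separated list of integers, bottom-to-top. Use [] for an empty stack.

Step 1 ('push -6'): [-6]
Step 2 ('dup'): [-6, -6]

Answer: [-6, -6]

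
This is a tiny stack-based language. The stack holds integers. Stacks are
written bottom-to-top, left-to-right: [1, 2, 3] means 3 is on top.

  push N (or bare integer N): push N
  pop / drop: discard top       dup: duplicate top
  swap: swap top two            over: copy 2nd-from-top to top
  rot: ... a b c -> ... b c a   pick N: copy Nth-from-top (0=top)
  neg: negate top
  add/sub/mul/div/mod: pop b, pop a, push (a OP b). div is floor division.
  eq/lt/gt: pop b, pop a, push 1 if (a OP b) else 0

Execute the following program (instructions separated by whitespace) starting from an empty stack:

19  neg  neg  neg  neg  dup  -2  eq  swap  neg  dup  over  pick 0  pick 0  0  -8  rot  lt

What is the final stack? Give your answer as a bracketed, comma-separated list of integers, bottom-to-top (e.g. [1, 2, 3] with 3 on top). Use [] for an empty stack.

Answer: [0, -19, -19, -19, -19, 0, 0]

Derivation:
After 'push 19': [19]
After 'neg': [-19]
After 'neg': [19]
After 'neg': [-19]
After 'neg': [19]
After 'dup': [19, 19]
After 'push -2': [19, 19, -2]
After 'eq': [19, 0]
After 'swap': [0, 19]
After 'neg': [0, -19]
After 'dup': [0, -19, -19]
After 'over': [0, -19, -19, -19]
After 'pick 0': [0, -19, -19, -19, -19]
After 'pick 0': [0, -19, -19, -19, -19, -19]
After 'push 0': [0, -19, -19, -19, -19, -19, 0]
After 'push -8': [0, -19, -19, -19, -19, -19, 0, -8]
After 'rot': [0, -19, -19, -19, -19, 0, -8, -19]
After 'lt': [0, -19, -19, -19, -19, 0, 0]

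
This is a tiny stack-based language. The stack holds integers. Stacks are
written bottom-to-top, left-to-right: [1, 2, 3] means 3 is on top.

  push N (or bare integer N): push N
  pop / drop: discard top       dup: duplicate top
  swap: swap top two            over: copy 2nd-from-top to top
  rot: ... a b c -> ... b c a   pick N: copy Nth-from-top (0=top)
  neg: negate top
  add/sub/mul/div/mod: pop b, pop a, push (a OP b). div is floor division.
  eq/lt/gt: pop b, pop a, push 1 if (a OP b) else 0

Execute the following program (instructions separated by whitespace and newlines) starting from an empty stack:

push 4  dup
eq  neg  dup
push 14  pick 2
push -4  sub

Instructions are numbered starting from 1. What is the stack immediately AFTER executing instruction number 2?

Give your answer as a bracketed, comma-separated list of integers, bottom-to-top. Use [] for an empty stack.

Step 1 ('push 4'): [4]
Step 2 ('dup'): [4, 4]

Answer: [4, 4]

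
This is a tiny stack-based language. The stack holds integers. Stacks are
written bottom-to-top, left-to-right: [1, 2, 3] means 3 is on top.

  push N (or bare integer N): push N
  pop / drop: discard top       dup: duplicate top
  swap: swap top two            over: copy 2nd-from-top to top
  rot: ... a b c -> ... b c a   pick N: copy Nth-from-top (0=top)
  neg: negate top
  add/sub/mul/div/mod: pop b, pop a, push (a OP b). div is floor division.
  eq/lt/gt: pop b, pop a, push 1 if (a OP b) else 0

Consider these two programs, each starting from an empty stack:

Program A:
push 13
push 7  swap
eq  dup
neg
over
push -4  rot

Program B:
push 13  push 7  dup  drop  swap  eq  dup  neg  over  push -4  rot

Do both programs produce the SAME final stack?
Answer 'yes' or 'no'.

Program A trace:
  After 'push 13': [13]
  After 'push 7': [13, 7]
  After 'swap': [7, 13]
  After 'eq': [0]
  After 'dup': [0, 0]
  After 'neg': [0, 0]
  After 'over': [0, 0, 0]
  After 'push -4': [0, 0, 0, -4]
  After 'rot': [0, 0, -4, 0]
Program A final stack: [0, 0, -4, 0]

Program B trace:
  After 'push 13': [13]
  After 'push 7': [13, 7]
  After 'dup': [13, 7, 7]
  After 'drop': [13, 7]
  After 'swap': [7, 13]
  After 'eq': [0]
  After 'dup': [0, 0]
  After 'neg': [0, 0]
  After 'over': [0, 0, 0]
  After 'push -4': [0, 0, 0, -4]
  After 'rot': [0, 0, -4, 0]
Program B final stack: [0, 0, -4, 0]
Same: yes

Answer: yes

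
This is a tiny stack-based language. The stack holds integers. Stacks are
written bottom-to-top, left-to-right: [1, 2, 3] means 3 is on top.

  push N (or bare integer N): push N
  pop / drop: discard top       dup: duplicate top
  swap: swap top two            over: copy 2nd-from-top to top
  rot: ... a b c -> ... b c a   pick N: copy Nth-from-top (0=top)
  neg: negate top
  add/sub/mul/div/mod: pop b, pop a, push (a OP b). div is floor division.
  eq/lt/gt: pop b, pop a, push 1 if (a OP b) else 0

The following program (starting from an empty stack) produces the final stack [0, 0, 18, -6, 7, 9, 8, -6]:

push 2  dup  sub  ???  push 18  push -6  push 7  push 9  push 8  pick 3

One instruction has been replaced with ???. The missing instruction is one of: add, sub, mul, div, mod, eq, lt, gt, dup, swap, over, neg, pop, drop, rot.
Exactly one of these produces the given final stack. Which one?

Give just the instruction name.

Answer: dup

Derivation:
Stack before ???: [0]
Stack after ???:  [0, 0]
The instruction that transforms [0] -> [0, 0] is: dup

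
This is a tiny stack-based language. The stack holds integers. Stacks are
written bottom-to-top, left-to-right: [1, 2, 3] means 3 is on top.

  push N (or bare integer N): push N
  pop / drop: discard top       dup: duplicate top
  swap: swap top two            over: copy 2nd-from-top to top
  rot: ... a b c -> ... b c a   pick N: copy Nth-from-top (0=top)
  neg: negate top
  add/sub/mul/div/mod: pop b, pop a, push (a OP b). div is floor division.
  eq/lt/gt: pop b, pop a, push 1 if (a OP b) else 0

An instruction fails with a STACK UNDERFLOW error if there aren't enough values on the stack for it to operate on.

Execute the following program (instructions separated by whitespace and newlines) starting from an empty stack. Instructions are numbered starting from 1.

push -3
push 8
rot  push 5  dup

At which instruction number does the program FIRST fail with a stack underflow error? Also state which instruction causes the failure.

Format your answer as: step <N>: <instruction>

Step 1 ('push -3'): stack = [-3], depth = 1
Step 2 ('push 8'): stack = [-3, 8], depth = 2
Step 3 ('rot'): needs 3 value(s) but depth is 2 — STACK UNDERFLOW

Answer: step 3: rot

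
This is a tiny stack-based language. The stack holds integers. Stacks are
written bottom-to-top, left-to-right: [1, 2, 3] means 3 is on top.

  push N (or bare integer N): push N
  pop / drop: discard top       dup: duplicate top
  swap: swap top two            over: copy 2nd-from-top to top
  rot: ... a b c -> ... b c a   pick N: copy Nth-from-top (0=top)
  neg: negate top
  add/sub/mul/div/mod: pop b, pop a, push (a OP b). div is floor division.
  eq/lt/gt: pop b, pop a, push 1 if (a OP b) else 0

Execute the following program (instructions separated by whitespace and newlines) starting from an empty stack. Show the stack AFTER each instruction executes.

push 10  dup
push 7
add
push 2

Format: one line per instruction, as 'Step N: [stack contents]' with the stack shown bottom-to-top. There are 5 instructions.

Step 1: [10]
Step 2: [10, 10]
Step 3: [10, 10, 7]
Step 4: [10, 17]
Step 5: [10, 17, 2]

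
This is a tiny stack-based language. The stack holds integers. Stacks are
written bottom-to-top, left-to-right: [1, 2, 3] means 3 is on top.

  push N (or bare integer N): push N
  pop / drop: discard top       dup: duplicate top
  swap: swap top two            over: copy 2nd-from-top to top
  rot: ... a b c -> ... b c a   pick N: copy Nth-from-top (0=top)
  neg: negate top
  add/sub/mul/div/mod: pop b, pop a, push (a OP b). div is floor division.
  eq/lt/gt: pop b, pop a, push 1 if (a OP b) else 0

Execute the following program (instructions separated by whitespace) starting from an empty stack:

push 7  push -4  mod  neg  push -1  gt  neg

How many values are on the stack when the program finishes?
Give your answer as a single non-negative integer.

Answer: 1

Derivation:
After 'push 7': stack = [7] (depth 1)
After 'push -4': stack = [7, -4] (depth 2)
After 'mod': stack = [-1] (depth 1)
After 'neg': stack = [1] (depth 1)
After 'push -1': stack = [1, -1] (depth 2)
After 'gt': stack = [1] (depth 1)
After 'neg': stack = [-1] (depth 1)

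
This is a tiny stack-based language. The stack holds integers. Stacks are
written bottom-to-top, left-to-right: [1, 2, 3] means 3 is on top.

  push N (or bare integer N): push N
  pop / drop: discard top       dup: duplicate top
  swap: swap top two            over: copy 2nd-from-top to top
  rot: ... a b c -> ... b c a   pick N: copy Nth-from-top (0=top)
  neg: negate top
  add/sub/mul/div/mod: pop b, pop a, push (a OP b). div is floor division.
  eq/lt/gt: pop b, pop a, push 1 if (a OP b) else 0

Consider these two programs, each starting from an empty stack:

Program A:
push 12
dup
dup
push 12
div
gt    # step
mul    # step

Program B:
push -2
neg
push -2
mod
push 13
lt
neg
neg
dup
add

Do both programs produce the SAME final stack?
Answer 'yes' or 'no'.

Answer: no

Derivation:
Program A trace:
  After 'push 12': [12]
  After 'dup': [12, 12]
  After 'dup': [12, 12, 12]
  After 'push 12': [12, 12, 12, 12]
  After 'div': [12, 12, 1]
  After 'gt': [12, 1]
  After 'mul': [12]
Program A final stack: [12]

Program B trace:
  After 'push -2': [-2]
  After 'neg': [2]
  After 'push -2': [2, -2]
  After 'mod': [0]
  After 'push 13': [0, 13]
  After 'lt': [1]
  After 'neg': [-1]
  After 'neg': [1]
  After 'dup': [1, 1]
  After 'add': [2]
Program B final stack: [2]
Same: no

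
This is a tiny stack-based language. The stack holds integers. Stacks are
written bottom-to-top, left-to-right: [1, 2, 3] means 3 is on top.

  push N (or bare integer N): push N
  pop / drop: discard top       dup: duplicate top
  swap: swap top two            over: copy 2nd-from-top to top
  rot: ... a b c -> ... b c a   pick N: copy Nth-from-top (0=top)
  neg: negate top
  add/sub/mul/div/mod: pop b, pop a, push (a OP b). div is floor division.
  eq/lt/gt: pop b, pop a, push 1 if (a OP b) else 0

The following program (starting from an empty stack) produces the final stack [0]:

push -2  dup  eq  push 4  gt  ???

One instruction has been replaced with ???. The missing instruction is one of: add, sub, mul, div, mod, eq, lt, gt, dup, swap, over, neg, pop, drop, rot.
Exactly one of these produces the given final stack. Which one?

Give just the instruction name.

Stack before ???: [0]
Stack after ???:  [0]
The instruction that transforms [0] -> [0] is: neg

Answer: neg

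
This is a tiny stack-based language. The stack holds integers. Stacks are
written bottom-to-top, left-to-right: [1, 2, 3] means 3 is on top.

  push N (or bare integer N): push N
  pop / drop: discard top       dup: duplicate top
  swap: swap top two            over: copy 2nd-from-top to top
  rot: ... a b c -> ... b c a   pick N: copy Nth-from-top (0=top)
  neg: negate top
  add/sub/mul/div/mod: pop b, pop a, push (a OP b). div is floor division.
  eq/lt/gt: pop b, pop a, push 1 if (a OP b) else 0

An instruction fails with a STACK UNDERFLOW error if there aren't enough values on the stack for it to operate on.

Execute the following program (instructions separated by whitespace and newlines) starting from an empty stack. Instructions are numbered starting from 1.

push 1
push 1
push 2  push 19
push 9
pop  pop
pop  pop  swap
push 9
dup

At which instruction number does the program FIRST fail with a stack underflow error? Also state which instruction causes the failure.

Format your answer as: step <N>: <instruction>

Answer: step 10: swap

Derivation:
Step 1 ('push 1'): stack = [1], depth = 1
Step 2 ('push 1'): stack = [1, 1], depth = 2
Step 3 ('push 2'): stack = [1, 1, 2], depth = 3
Step 4 ('push 19'): stack = [1, 1, 2, 19], depth = 4
Step 5 ('push 9'): stack = [1, 1, 2, 19, 9], depth = 5
Step 6 ('pop'): stack = [1, 1, 2, 19], depth = 4
Step 7 ('pop'): stack = [1, 1, 2], depth = 3
Step 8 ('pop'): stack = [1, 1], depth = 2
Step 9 ('pop'): stack = [1], depth = 1
Step 10 ('swap'): needs 2 value(s) but depth is 1 — STACK UNDERFLOW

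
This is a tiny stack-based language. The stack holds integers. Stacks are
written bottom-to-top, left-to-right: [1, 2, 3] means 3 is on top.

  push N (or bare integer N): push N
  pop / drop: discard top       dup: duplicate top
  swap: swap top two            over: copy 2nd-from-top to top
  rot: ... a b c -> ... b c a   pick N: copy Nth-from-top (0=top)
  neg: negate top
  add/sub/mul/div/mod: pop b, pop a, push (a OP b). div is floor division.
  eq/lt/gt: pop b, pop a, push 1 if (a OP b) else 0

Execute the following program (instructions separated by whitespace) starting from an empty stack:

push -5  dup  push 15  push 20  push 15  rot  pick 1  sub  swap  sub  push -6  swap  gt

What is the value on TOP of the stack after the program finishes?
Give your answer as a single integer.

Answer: 1

Derivation:
After 'push -5': [-5]
After 'dup': [-5, -5]
After 'push 15': [-5, -5, 15]
After 'push 20': [-5, -5, 15, 20]
After 'push 15': [-5, -5, 15, 20, 15]
After 'rot': [-5, -5, 20, 15, 15]
After 'pick 1': [-5, -5, 20, 15, 15, 15]
After 'sub': [-5, -5, 20, 15, 0]
After 'swap': [-5, -5, 20, 0, 15]
After 'sub': [-5, -5, 20, -15]
After 'push -6': [-5, -5, 20, -15, -6]
After 'swap': [-5, -5, 20, -6, -15]
After 'gt': [-5, -5, 20, 1]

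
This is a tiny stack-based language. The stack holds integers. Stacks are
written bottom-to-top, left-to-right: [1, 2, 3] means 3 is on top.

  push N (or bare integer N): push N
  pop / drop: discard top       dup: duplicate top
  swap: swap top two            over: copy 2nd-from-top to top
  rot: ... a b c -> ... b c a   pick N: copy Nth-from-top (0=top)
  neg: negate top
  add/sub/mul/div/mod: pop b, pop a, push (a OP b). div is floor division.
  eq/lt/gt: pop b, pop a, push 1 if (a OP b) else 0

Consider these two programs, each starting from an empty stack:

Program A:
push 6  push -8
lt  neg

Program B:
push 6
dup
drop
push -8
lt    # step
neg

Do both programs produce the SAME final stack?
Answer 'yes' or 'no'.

Answer: yes

Derivation:
Program A trace:
  After 'push 6': [6]
  After 'push -8': [6, -8]
  After 'lt': [0]
  After 'neg': [0]
Program A final stack: [0]

Program B trace:
  After 'push 6': [6]
  After 'dup': [6, 6]
  After 'drop': [6]
  After 'push -8': [6, -8]
  After 'lt': [0]
  After 'neg': [0]
Program B final stack: [0]
Same: yes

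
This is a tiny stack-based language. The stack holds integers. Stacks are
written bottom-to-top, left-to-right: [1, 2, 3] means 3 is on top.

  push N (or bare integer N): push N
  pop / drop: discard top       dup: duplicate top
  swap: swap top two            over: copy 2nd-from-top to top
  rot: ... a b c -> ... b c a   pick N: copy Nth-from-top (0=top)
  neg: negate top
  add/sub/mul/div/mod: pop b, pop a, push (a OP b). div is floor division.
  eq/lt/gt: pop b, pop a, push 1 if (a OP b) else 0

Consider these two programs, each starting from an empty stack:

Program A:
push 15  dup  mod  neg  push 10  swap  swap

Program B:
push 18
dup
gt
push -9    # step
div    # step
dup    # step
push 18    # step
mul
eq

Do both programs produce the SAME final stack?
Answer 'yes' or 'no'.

Answer: no

Derivation:
Program A trace:
  After 'push 15': [15]
  After 'dup': [15, 15]
  After 'mod': [0]
  After 'neg': [0]
  After 'push 10': [0, 10]
  After 'swap': [10, 0]
  After 'swap': [0, 10]
Program A final stack: [0, 10]

Program B trace:
  After 'push 18': [18]
  After 'dup': [18, 18]
  After 'gt': [0]
  After 'push -9': [0, -9]
  After 'div': [0]
  After 'dup': [0, 0]
  After 'push 18': [0, 0, 18]
  After 'mul': [0, 0]
  After 'eq': [1]
Program B final stack: [1]
Same: no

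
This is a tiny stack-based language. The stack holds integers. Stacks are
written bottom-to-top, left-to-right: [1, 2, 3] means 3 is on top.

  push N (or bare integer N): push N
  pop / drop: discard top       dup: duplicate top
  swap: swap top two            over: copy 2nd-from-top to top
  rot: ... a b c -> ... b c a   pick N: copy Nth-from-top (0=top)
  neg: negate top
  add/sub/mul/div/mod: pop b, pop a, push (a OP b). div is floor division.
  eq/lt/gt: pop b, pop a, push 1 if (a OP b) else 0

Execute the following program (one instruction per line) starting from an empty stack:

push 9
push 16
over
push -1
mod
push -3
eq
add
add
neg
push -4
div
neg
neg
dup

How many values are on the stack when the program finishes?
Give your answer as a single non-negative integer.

Answer: 2

Derivation:
After 'push 9': stack = [9] (depth 1)
After 'push 16': stack = [9, 16] (depth 2)
After 'over': stack = [9, 16, 9] (depth 3)
After 'push -1': stack = [9, 16, 9, -1] (depth 4)
After 'mod': stack = [9, 16, 0] (depth 3)
After 'push -3': stack = [9, 16, 0, -3] (depth 4)
After 'eq': stack = [9, 16, 0] (depth 3)
After 'add': stack = [9, 16] (depth 2)
After 'add': stack = [25] (depth 1)
After 'neg': stack = [-25] (depth 1)
After 'push -4': stack = [-25, -4] (depth 2)
After 'div': stack = [6] (depth 1)
After 'neg': stack = [-6] (depth 1)
After 'neg': stack = [6] (depth 1)
After 'dup': stack = [6, 6] (depth 2)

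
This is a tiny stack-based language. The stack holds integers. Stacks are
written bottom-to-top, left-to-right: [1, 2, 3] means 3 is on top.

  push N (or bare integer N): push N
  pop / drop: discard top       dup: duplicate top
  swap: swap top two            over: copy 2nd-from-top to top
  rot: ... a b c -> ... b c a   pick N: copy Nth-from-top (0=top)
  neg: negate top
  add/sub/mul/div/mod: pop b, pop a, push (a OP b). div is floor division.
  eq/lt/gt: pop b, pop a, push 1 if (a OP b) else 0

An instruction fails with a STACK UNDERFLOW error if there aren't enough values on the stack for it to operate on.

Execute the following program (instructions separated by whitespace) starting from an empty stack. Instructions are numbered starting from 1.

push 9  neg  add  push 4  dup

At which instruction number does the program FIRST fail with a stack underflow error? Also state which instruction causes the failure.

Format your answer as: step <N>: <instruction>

Step 1 ('push 9'): stack = [9], depth = 1
Step 2 ('neg'): stack = [-9], depth = 1
Step 3 ('add'): needs 2 value(s) but depth is 1 — STACK UNDERFLOW

Answer: step 3: add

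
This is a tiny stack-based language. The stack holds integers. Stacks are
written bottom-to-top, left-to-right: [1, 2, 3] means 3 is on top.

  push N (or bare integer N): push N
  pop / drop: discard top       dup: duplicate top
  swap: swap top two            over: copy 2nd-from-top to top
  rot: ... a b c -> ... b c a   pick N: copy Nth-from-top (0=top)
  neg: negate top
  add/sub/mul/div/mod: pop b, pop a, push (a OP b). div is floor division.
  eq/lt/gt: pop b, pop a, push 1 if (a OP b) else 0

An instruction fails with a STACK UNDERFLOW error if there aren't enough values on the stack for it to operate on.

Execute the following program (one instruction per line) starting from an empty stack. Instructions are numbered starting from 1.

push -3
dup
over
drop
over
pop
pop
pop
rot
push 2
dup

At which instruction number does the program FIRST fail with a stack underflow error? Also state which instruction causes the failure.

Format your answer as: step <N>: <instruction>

Step 1 ('push -3'): stack = [-3], depth = 1
Step 2 ('dup'): stack = [-3, -3], depth = 2
Step 3 ('over'): stack = [-3, -3, -3], depth = 3
Step 4 ('drop'): stack = [-3, -3], depth = 2
Step 5 ('over'): stack = [-3, -3, -3], depth = 3
Step 6 ('pop'): stack = [-3, -3], depth = 2
Step 7 ('pop'): stack = [-3], depth = 1
Step 8 ('pop'): stack = [], depth = 0
Step 9 ('rot'): needs 3 value(s) but depth is 0 — STACK UNDERFLOW

Answer: step 9: rot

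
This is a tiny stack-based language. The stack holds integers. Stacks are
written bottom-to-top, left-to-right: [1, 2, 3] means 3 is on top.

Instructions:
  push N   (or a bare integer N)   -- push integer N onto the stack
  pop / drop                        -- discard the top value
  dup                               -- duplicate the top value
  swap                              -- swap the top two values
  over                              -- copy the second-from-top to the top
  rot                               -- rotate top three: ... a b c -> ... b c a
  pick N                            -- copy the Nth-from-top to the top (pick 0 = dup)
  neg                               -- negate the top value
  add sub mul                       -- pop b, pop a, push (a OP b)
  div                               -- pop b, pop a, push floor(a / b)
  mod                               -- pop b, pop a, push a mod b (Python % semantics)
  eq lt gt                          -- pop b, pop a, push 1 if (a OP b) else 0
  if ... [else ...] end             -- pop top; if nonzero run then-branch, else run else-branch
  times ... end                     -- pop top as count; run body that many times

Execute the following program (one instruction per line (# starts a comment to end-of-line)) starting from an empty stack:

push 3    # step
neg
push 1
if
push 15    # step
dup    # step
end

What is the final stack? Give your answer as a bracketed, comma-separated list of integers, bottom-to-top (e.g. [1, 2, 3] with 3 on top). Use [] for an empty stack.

Answer: [-3, 15, 15]

Derivation:
After 'push 3': [3]
After 'neg': [-3]
After 'push 1': [-3, 1]
After 'if': [-3]
After 'push 15': [-3, 15]
After 'dup': [-3, 15, 15]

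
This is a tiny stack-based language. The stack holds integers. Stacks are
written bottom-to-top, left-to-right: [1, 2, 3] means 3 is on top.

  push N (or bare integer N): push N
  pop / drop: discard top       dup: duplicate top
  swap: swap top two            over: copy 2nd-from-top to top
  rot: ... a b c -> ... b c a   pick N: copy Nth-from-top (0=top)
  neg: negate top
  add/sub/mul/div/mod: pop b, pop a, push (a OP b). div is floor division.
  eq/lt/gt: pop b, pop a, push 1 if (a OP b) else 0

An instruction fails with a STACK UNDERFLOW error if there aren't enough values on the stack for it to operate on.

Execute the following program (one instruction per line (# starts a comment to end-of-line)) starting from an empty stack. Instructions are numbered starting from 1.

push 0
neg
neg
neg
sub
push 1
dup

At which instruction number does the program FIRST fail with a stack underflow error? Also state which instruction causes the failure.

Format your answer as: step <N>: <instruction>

Step 1 ('push 0'): stack = [0], depth = 1
Step 2 ('neg'): stack = [0], depth = 1
Step 3 ('neg'): stack = [0], depth = 1
Step 4 ('neg'): stack = [0], depth = 1
Step 5 ('sub'): needs 2 value(s) but depth is 1 — STACK UNDERFLOW

Answer: step 5: sub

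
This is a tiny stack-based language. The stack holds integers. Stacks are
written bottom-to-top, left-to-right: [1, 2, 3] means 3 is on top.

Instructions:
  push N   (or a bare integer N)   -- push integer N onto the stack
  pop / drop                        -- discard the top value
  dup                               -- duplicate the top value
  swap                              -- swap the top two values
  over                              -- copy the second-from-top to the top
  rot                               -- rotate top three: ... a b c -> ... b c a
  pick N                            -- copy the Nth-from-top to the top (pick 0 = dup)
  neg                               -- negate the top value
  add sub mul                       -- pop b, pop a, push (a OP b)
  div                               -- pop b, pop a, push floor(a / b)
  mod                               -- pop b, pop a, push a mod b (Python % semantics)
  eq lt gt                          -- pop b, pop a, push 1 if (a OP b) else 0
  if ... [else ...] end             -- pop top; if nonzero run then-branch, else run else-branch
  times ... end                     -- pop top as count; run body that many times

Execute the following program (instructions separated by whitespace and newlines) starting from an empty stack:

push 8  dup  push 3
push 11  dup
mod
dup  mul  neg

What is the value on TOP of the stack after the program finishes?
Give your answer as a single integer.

After 'push 8': [8]
After 'dup': [8, 8]
After 'push 3': [8, 8, 3]
After 'push 11': [8, 8, 3, 11]
After 'dup': [8, 8, 3, 11, 11]
After 'mod': [8, 8, 3, 0]
After 'dup': [8, 8, 3, 0, 0]
After 'mul': [8, 8, 3, 0]
After 'neg': [8, 8, 3, 0]

Answer: 0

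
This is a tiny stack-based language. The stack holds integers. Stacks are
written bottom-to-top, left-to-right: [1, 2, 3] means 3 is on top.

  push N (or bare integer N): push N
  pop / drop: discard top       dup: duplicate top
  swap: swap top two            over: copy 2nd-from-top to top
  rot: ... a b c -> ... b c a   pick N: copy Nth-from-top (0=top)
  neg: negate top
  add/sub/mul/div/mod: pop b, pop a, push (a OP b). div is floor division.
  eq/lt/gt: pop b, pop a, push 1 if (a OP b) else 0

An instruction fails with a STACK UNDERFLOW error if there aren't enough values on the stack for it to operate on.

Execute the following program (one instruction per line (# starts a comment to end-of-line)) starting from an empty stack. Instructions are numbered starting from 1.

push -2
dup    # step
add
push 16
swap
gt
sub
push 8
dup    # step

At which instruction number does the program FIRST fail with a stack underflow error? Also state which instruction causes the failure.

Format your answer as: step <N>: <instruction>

Answer: step 7: sub

Derivation:
Step 1 ('push -2'): stack = [-2], depth = 1
Step 2 ('dup'): stack = [-2, -2], depth = 2
Step 3 ('add'): stack = [-4], depth = 1
Step 4 ('push 16'): stack = [-4, 16], depth = 2
Step 5 ('swap'): stack = [16, -4], depth = 2
Step 6 ('gt'): stack = [1], depth = 1
Step 7 ('sub'): needs 2 value(s) but depth is 1 — STACK UNDERFLOW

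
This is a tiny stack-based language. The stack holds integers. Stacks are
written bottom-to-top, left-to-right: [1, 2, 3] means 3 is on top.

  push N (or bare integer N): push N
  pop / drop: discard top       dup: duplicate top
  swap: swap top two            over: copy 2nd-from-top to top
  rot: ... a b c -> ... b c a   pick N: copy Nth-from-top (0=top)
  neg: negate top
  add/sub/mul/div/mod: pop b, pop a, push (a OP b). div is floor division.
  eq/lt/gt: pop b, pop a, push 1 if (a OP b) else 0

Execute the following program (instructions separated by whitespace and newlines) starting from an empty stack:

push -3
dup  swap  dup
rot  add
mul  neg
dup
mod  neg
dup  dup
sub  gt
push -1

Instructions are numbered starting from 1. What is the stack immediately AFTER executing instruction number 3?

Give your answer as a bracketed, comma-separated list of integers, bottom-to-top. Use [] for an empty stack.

Step 1 ('push -3'): [-3]
Step 2 ('dup'): [-3, -3]
Step 3 ('swap'): [-3, -3]

Answer: [-3, -3]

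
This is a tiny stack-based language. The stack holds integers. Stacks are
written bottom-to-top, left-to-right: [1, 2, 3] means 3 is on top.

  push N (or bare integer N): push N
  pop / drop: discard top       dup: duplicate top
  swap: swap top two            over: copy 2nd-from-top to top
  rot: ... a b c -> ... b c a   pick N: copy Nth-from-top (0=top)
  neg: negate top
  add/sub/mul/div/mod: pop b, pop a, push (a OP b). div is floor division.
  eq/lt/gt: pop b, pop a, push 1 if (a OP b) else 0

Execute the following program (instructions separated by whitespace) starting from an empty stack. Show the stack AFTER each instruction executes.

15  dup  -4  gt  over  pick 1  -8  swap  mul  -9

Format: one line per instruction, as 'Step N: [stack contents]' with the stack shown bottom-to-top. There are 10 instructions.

Step 1: [15]
Step 2: [15, 15]
Step 3: [15, 15, -4]
Step 4: [15, 1]
Step 5: [15, 1, 15]
Step 6: [15, 1, 15, 1]
Step 7: [15, 1, 15, 1, -8]
Step 8: [15, 1, 15, -8, 1]
Step 9: [15, 1, 15, -8]
Step 10: [15, 1, 15, -8, -9]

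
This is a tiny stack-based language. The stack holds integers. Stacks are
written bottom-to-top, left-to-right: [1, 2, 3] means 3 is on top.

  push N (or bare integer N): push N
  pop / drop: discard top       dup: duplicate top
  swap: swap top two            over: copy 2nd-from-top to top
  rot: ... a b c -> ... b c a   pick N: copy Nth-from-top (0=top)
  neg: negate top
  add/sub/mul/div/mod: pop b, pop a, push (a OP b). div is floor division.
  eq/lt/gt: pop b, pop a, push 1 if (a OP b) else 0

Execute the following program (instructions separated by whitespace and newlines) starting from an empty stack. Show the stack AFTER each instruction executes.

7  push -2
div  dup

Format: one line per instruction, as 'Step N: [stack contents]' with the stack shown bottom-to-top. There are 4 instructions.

Step 1: [7]
Step 2: [7, -2]
Step 3: [-4]
Step 4: [-4, -4]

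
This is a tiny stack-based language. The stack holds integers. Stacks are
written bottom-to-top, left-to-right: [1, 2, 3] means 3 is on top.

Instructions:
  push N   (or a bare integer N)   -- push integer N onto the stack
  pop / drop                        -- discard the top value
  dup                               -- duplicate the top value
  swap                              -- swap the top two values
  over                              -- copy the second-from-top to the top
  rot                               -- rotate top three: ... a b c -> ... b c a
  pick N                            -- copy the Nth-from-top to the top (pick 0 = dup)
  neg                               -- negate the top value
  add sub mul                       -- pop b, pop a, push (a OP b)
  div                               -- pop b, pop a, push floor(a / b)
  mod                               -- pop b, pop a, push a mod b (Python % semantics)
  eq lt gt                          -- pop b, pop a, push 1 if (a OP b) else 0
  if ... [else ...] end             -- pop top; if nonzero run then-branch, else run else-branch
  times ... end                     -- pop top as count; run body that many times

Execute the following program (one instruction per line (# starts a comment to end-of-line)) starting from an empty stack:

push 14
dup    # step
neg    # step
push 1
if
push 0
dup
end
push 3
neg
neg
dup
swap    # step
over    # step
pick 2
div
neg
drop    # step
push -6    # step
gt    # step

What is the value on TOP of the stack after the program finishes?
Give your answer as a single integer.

Answer: 1

Derivation:
After 'push 14': [14]
After 'dup': [14, 14]
After 'neg': [14, -14]
After 'push 1': [14, -14, 1]
After 'if': [14, -14]
After 'push 0': [14, -14, 0]
After 'dup': [14, -14, 0, 0]
After 'push 3': [14, -14, 0, 0, 3]
After 'neg': [14, -14, 0, 0, -3]
After 'neg': [14, -14, 0, 0, 3]
After 'dup': [14, -14, 0, 0, 3, 3]
After 'swap': [14, -14, 0, 0, 3, 3]
After 'over': [14, -14, 0, 0, 3, 3, 3]
After 'pick 2': [14, -14, 0, 0, 3, 3, 3, 3]
After 'div': [14, -14, 0, 0, 3, 3, 1]
After 'neg': [14, -14, 0, 0, 3, 3, -1]
After 'drop': [14, -14, 0, 0, 3, 3]
After 'push -6': [14, -14, 0, 0, 3, 3, -6]
After 'gt': [14, -14, 0, 0, 3, 1]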